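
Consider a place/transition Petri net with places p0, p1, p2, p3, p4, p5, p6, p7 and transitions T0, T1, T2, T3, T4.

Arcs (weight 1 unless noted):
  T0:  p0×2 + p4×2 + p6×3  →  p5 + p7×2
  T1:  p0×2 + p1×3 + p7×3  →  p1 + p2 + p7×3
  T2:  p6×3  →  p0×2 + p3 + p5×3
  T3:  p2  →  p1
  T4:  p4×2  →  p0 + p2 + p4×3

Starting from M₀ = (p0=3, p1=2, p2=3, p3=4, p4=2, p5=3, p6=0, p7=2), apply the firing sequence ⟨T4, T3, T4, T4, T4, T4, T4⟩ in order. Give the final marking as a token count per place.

step 1: fire T4:  (p0=3, p1=2, p2=3, p3=4, p4=2, p5=3, p6=0, p7=2) → (p0=4, p1=2, p2=4, p3=4, p4=3, p5=3, p6=0, p7=2)
step 2: fire T3:  (p0=4, p1=2, p2=4, p3=4, p4=3, p5=3, p6=0, p7=2) → (p0=4, p1=3, p2=3, p3=4, p4=3, p5=3, p6=0, p7=2)
step 3: fire T4:  (p0=4, p1=3, p2=3, p3=4, p4=3, p5=3, p6=0, p7=2) → (p0=5, p1=3, p2=4, p3=4, p4=4, p5=3, p6=0, p7=2)
step 4: fire T4:  (p0=5, p1=3, p2=4, p3=4, p4=4, p5=3, p6=0, p7=2) → (p0=6, p1=3, p2=5, p3=4, p4=5, p5=3, p6=0, p7=2)
step 5: fire T4:  (p0=6, p1=3, p2=5, p3=4, p4=5, p5=3, p6=0, p7=2) → (p0=7, p1=3, p2=6, p3=4, p4=6, p5=3, p6=0, p7=2)
step 6: fire T4:  (p0=7, p1=3, p2=6, p3=4, p4=6, p5=3, p6=0, p7=2) → (p0=8, p1=3, p2=7, p3=4, p4=7, p5=3, p6=0, p7=2)
step 7: fire T4:  (p0=8, p1=3, p2=7, p3=4, p4=7, p5=3, p6=0, p7=2) → (p0=9, p1=3, p2=8, p3=4, p4=8, p5=3, p6=0, p7=2)

(p0=9, p1=3, p2=8, p3=4, p4=8, p5=3, p6=0, p7=2)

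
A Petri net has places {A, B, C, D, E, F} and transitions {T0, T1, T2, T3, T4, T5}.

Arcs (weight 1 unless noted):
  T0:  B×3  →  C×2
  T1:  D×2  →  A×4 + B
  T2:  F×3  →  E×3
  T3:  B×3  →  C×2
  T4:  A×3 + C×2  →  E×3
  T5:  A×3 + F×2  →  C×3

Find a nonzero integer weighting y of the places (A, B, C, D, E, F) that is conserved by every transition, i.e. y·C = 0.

y = (A:1, B:2, C:3, D:3, E:3, F:3)

Incidence matrix C (rows=places, cols=transitions):
       T0   T1   T2   T3   T4   T5
    A   0    4    0    0   -3   -3
    B  -3    1    0   -3    0    0
    C   2    0    0    2   -2    3
    D   0   -2    0    0    0    0
    E   0    0    3    0    3    0
    F   0    0   -3    0    0   -2

Candidate y = [1, 2, 3, 3, 3, 3]; check y·C column-wise:
  col T0: 1·0 + 2·-3 + 3·2 + 3·0 + 3·0 + 3·0 = 0
  col T1: 1·4 + 2·1 + 3·0 + 3·-2 + 3·0 + 3·0 = 0
  col T2: 1·0 + 2·0 + 3·0 + 3·0 + 3·3 + 3·-3 = 0
  col T3: 1·0 + 2·-3 + 3·2 + 3·0 + 3·0 + 3·0 = 0
  col T4: 1·-3 + 2·0 + 3·-2 + 3·0 + 3·3 + 3·0 = 0
  col T5: 1·-3 + 2·0 + 3·3 + 3·0 + 3·0 + 3·-2 = 0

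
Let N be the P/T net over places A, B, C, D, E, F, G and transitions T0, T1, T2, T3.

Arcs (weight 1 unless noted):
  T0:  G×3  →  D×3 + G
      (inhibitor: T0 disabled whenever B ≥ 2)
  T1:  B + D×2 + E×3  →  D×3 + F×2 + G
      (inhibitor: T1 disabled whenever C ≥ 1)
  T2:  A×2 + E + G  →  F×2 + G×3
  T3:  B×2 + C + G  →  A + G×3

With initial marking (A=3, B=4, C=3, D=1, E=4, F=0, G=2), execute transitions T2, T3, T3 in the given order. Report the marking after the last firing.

(A=3, B=0, C=1, D=1, E=3, F=2, G=8)

step 1: fire T2:  (A=3, B=4, C=3, D=1, E=4, F=0, G=2) → (A=1, B=4, C=3, D=1, E=3, F=2, G=4)
step 2: fire T3:  (A=1, B=4, C=3, D=1, E=3, F=2, G=4) → (A=2, B=2, C=2, D=1, E=3, F=2, G=6)
step 3: fire T3:  (A=2, B=2, C=2, D=1, E=3, F=2, G=6) → (A=3, B=0, C=1, D=1, E=3, F=2, G=8)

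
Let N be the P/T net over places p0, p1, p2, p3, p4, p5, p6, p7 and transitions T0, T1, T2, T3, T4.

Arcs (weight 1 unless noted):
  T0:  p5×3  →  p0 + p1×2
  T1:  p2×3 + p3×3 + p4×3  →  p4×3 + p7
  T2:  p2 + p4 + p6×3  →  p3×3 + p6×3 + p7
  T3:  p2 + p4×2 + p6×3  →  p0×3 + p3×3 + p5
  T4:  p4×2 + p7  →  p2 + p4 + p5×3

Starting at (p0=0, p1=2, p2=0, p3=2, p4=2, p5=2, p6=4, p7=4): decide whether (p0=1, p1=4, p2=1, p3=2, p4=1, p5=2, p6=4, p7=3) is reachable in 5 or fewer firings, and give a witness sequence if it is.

YES — reachable via ⟨T4, T0⟩ (2 firings)

step 1: fire T4:  (p0=0, p1=2, p2=0, p3=2, p4=2, p5=2, p6=4, p7=4) → (p0=0, p1=2, p2=1, p3=2, p4=1, p5=5, p6=4, p7=3)
step 2: fire T0:  (p0=0, p1=2, p2=1, p3=2, p4=1, p5=5, p6=4, p7=3) → (p0=1, p1=4, p2=1, p3=2, p4=1, p5=2, p6=4, p7=3)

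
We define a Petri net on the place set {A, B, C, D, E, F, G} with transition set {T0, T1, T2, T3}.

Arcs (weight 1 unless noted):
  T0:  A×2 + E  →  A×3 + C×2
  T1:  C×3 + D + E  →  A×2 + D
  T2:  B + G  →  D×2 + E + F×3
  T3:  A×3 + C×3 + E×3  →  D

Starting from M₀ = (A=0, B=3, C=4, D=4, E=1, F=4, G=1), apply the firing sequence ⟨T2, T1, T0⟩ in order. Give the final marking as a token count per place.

step 1: fire T2:  (A=0, B=3, C=4, D=4, E=1, F=4, G=1) → (A=0, B=2, C=4, D=6, E=2, F=7, G=0)
step 2: fire T1:  (A=0, B=2, C=4, D=6, E=2, F=7, G=0) → (A=2, B=2, C=1, D=6, E=1, F=7, G=0)
step 3: fire T0:  (A=2, B=2, C=1, D=6, E=1, F=7, G=0) → (A=3, B=2, C=3, D=6, E=0, F=7, G=0)

(A=3, B=2, C=3, D=6, E=0, F=7, G=0)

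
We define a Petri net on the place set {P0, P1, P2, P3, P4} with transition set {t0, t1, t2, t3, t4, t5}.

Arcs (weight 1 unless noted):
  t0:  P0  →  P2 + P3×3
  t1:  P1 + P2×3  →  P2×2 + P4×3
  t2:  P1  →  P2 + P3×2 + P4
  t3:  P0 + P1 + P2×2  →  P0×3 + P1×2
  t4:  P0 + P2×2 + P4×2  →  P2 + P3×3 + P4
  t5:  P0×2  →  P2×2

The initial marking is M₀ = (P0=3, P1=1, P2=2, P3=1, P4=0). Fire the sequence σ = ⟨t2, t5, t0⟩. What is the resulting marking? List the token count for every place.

(P0=0, P1=0, P2=6, P3=6, P4=1)

step 1: fire t2:  (P0=3, P1=1, P2=2, P3=1, P4=0) → (P0=3, P1=0, P2=3, P3=3, P4=1)
step 2: fire t5:  (P0=3, P1=0, P2=3, P3=3, P4=1) → (P0=1, P1=0, P2=5, P3=3, P4=1)
step 3: fire t0:  (P0=1, P1=0, P2=5, P3=3, P4=1) → (P0=0, P1=0, P2=6, P3=6, P4=1)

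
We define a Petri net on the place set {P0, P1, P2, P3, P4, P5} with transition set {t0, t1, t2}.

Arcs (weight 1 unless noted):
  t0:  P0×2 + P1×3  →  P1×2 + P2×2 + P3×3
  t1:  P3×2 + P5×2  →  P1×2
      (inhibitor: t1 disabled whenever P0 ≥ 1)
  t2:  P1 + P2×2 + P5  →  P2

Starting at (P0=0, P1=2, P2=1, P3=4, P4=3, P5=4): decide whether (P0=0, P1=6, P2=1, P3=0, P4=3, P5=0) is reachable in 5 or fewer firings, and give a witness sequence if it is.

step 1: fire t1:  (P0=0, P1=2, P2=1, P3=4, P4=3, P5=4) → (P0=0, P1=4, P2=1, P3=2, P4=3, P5=2)
step 2: fire t1:  (P0=0, P1=4, P2=1, P3=2, P4=3, P5=2) → (P0=0, P1=6, P2=1, P3=0, P4=3, P5=0)

YES — reachable via ⟨t1, t1⟩ (2 firings)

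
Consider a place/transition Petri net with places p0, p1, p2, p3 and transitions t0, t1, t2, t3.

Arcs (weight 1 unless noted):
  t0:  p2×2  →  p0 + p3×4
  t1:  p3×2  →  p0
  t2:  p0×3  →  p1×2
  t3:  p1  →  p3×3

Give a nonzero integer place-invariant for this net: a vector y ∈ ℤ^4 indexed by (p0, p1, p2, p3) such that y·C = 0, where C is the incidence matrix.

y = (p0:2, p1:3, p2:3, p3:1)

Incidence matrix C (rows=places, cols=transitions):
       t0   t1   t2   t3
   p0   1    1   -3    0
   p1   0    0    2   -1
   p2  -2    0    0    0
   p3   4   -2    0    3

Candidate y = [2, 3, 3, 1]; check y·C column-wise:
  col t0: 2·1 + 3·0 + 3·-2 + 1·4 = 0
  col t1: 2·1 + 3·0 + 3·0 + 1·-2 = 0
  col t2: 2·-3 + 3·2 + 3·0 + 1·0 = 0
  col t3: 2·0 + 3·-1 + 3·0 + 1·3 = 0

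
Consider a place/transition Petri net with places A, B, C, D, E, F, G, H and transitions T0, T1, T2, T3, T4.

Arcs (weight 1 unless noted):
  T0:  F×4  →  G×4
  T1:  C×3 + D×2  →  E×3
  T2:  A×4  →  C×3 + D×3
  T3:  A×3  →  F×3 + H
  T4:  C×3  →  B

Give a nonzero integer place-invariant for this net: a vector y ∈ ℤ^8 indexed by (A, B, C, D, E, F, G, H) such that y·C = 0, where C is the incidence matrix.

y = (A:0, B:9, C:3, D:-3, E:1, F:0, G:0, H:0)

Incidence matrix C (rows=places, cols=transitions):
       T0   T1   T2   T3   T4
    A   0    0   -4   -3    0
    B   0    0    0    0    1
    C   0   -3    3    0   -3
    D   0   -2    3    0    0
    E   0    3    0    0    0
    F  -4    0    0    3    0
    G   4    0    0    0    0
    H   0    0    0    1    0

Candidate y = [0, 9, 3, -3, 1, 0, 0, 0]; check y·C column-wise:
  col T0: 9·0 + 3·0 + -3·0 + 1·0 + 0·-4 + 0·4 = 0
  col T1: 9·0 + 3·-3 + -3·-2 + 1·3 = 0
  col T2: 0·-4 + 9·0 + 3·3 + -3·3 + 1·0 = 0
  col T3: 0·-3 + 9·0 + 3·0 + -3·0 + 1·0 + 0·3 + 0·1 = 0
  col T4: 9·1 + 3·-3 + -3·0 + 1·0 = 0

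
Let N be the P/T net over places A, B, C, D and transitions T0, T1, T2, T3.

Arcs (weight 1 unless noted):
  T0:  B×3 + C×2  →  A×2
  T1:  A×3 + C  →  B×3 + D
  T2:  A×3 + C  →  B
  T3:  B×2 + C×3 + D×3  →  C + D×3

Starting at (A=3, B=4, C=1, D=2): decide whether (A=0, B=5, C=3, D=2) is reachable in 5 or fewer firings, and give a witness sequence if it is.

depth 0: 1 marking
depth 1: 3 markings reached so far
depth 2: 3 markings reached so far
(frontier empty at depth 2; search complete)
target is not among the 3 markings reachable within 5 steps

NO — not reachable within 5 firings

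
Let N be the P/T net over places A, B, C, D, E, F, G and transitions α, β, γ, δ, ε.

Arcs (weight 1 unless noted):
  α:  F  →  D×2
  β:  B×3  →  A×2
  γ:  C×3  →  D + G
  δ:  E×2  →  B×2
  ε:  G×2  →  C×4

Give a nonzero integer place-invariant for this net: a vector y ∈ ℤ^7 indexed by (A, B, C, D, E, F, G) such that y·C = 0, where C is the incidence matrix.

Incidence matrix C (rows=places, cols=transitions):
        α    β    γ    δ    ε
    A   0    2    0    0    0
    B   0   -3    0    2    0
    C   0    0   -3    0    4
    D   2    0    1    0    0
    E   0    0    0   -2    0
    F  -1    0    0    0    0
    G   0    0    1    0   -2

Candidate y = [3, 2, 0, 0, 2, 0, 0]; check y·C column-wise:
  col α: 3·0 + 2·0 + 0·2 + 2·0 + 0·-1 = 0
  col β: 3·2 + 2·-3 + 2·0 = 0
  col γ: 3·0 + 2·0 + 0·-3 + 0·1 + 2·0 + 0·1 = 0
  col δ: 3·0 + 2·2 + 2·-2 = 0
  col ε: 3·0 + 2·0 + 0·4 + 2·0 + 0·-2 = 0

y = (A:3, B:2, C:0, D:0, E:2, F:0, G:0)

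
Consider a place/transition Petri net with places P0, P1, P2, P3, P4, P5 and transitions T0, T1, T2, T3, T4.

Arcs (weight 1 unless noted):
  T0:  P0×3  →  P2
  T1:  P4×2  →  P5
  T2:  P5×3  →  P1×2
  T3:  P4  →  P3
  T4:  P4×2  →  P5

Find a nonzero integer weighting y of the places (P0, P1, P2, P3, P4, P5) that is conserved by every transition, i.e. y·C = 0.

y = (P0:1, P1:0, P2:3, P3:0, P4:0, P5:0)

Incidence matrix C (rows=places, cols=transitions):
       T0   T1   T2   T3   T4
   P0  -3    0    0    0    0
   P1   0    0    2    0    0
   P2   1    0    0    0    0
   P3   0    0    0    1    0
   P4   0   -2    0   -1   -2
   P5   0    1   -3    0    1

Candidate y = [1, 0, 3, 0, 0, 0]; check y·C column-wise:
  col T0: 1·-3 + 3·1 = 0
  col T1: 1·0 + 3·0 + 0·-2 + 0·1 = 0
  col T2: 1·0 + 0·2 + 3·0 + 0·-3 = 0
  col T3: 1·0 + 3·0 + 0·1 + 0·-1 = 0
  col T4: 1·0 + 3·0 + 0·-2 + 0·1 = 0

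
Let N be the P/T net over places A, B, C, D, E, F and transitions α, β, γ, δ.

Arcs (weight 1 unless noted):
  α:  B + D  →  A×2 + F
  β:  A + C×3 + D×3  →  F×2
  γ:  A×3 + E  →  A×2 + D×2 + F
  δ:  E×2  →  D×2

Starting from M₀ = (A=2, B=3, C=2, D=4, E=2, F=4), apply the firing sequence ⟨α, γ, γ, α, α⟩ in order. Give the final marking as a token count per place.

(A=6, B=0, C=2, D=5, E=0, F=9)

step 1: fire α:  (A=2, B=3, C=2, D=4, E=2, F=4) → (A=4, B=2, C=2, D=3, E=2, F=5)
step 2: fire γ:  (A=4, B=2, C=2, D=3, E=2, F=5) → (A=3, B=2, C=2, D=5, E=1, F=6)
step 3: fire γ:  (A=3, B=2, C=2, D=5, E=1, F=6) → (A=2, B=2, C=2, D=7, E=0, F=7)
step 4: fire α:  (A=2, B=2, C=2, D=7, E=0, F=7) → (A=4, B=1, C=2, D=6, E=0, F=8)
step 5: fire α:  (A=4, B=1, C=2, D=6, E=0, F=8) → (A=6, B=0, C=2, D=5, E=0, F=9)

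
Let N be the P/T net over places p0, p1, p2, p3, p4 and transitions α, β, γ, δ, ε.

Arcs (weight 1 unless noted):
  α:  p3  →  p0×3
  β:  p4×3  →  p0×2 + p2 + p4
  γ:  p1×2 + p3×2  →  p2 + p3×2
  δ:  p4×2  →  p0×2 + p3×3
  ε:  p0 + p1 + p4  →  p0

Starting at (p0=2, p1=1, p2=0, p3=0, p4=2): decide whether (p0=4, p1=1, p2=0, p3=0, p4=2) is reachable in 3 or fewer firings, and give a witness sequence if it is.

NO — not reachable within 3 firings

depth 0: 1 marking
depth 1: 3 markings reached so far
depth 2: 4 markings reached so far
depth 3: 5 markings reached so far
target is not among the 5 markings reachable within 3 steps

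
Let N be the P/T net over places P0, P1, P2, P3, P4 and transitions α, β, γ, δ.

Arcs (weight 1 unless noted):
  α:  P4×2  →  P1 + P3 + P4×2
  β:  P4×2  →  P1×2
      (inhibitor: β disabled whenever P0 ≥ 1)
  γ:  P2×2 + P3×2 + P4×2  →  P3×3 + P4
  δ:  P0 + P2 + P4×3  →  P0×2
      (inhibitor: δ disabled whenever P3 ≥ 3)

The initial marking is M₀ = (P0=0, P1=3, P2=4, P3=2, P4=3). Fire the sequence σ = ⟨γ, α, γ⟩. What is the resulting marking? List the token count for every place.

step 1: fire γ:  (P0=0, P1=3, P2=4, P3=2, P4=3) → (P0=0, P1=3, P2=2, P3=3, P4=2)
step 2: fire α:  (P0=0, P1=3, P2=2, P3=3, P4=2) → (P0=0, P1=4, P2=2, P3=4, P4=2)
step 3: fire γ:  (P0=0, P1=4, P2=2, P3=4, P4=2) → (P0=0, P1=4, P2=0, P3=5, P4=1)

(P0=0, P1=4, P2=0, P3=5, P4=1)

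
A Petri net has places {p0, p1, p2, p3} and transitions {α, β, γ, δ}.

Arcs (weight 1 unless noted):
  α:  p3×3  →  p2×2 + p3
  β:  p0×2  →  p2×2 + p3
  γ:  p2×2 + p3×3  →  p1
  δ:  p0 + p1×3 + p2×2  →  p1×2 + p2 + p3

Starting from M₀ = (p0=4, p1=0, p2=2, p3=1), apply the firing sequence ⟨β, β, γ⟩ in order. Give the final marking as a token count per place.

step 1: fire β:  (p0=4, p1=0, p2=2, p3=1) → (p0=2, p1=0, p2=4, p3=2)
step 2: fire β:  (p0=2, p1=0, p2=4, p3=2) → (p0=0, p1=0, p2=6, p3=3)
step 3: fire γ:  (p0=0, p1=0, p2=6, p3=3) → (p0=0, p1=1, p2=4, p3=0)

(p0=0, p1=1, p2=4, p3=0)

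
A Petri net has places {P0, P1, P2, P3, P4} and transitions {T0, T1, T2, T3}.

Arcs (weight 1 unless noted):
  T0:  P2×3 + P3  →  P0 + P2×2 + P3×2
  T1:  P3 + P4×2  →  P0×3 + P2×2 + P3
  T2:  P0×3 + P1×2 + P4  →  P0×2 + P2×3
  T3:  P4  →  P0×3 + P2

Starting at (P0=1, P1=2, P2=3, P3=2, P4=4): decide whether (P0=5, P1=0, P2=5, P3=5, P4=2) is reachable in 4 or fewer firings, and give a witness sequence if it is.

depth 0: 1 marking
depth 1: 4 markings reached so far
depth 2: 11 markings reached so far
depth 3: 22 markings reached so far
depth 4: 34 markings reached so far
target is not among the 34 markings reachable within 4 steps

NO — not reachable within 4 firings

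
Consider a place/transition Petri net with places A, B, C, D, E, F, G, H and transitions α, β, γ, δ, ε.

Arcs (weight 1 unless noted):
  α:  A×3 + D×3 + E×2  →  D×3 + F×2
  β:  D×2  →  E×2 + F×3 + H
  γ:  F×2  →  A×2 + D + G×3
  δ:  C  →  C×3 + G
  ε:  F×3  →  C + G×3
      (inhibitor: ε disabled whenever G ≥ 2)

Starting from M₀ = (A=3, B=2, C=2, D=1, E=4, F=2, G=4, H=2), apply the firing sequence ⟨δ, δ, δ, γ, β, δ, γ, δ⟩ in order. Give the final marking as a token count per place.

(A=7, B=2, C=12, D=1, E=6, F=1, G=15, H=3)

step 1: fire δ:  (A=3, B=2, C=2, D=1, E=4, F=2, G=4, H=2) → (A=3, B=2, C=4, D=1, E=4, F=2, G=5, H=2)
step 2: fire δ:  (A=3, B=2, C=4, D=1, E=4, F=2, G=5, H=2) → (A=3, B=2, C=6, D=1, E=4, F=2, G=6, H=2)
step 3: fire δ:  (A=3, B=2, C=6, D=1, E=4, F=2, G=6, H=2) → (A=3, B=2, C=8, D=1, E=4, F=2, G=7, H=2)
step 4: fire γ:  (A=3, B=2, C=8, D=1, E=4, F=2, G=7, H=2) → (A=5, B=2, C=8, D=2, E=4, F=0, G=10, H=2)
step 5: fire β:  (A=5, B=2, C=8, D=2, E=4, F=0, G=10, H=2) → (A=5, B=2, C=8, D=0, E=6, F=3, G=10, H=3)
step 6: fire δ:  (A=5, B=2, C=8, D=0, E=6, F=3, G=10, H=3) → (A=5, B=2, C=10, D=0, E=6, F=3, G=11, H=3)
step 7: fire γ:  (A=5, B=2, C=10, D=0, E=6, F=3, G=11, H=3) → (A=7, B=2, C=10, D=1, E=6, F=1, G=14, H=3)
step 8: fire δ:  (A=7, B=2, C=10, D=1, E=6, F=1, G=14, H=3) → (A=7, B=2, C=12, D=1, E=6, F=1, G=15, H=3)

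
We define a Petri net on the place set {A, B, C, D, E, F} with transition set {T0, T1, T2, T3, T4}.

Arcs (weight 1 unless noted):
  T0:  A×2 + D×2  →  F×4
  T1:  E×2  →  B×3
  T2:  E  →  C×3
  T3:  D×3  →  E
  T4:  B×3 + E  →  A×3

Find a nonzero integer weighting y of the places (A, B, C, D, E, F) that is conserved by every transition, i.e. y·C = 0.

Incidence matrix C (rows=places, cols=transitions):
       T0   T1   T2   T3   T4
    A  -2    0    0    0    3
    B   0    3    0    0   -3
    C   0    0    3    0    0
    D  -2    0    0   -3    0
    E   0   -2   -1    1   -1
    F   4    0    0    0    0

Candidate y = [3, 2, 1, 1, 3, 2]; check y·C column-wise:
  col T0: 3·-2 + 2·0 + 1·0 + 1·-2 + 3·0 + 2·4 = 0
  col T1: 3·0 + 2·3 + 1·0 + 1·0 + 3·-2 + 2·0 = 0
  col T2: 3·0 + 2·0 + 1·3 + 1·0 + 3·-1 + 2·0 = 0
  col T3: 3·0 + 2·0 + 1·0 + 1·-3 + 3·1 + 2·0 = 0
  col T4: 3·3 + 2·-3 + 1·0 + 1·0 + 3·-1 + 2·0 = 0

y = (A:3, B:2, C:1, D:1, E:3, F:2)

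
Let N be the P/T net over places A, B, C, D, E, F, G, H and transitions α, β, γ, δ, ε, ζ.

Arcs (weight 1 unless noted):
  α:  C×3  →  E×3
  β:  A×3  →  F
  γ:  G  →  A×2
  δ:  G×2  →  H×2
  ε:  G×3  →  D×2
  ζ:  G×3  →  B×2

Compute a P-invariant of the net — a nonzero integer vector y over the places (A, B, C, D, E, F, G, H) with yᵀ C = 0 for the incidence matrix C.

Incidence matrix C (rows=places, cols=transitions):
        α    β    γ    δ    ε    ζ
    A   0   -3    2    0    0    0
    B   0    0    0    0    0    2
    C  -3    0    0    0    0    0
    D   0    0    0    0    2    0
    E   3    0    0    0    0    0
    F   0    1    0    0    0    0
    G   0    0   -1   -2   -3   -3
    H   0    0    0    2    0    0

Candidate y = [0, 0, 1, 0, 1, 0, 0, 0]; check y·C column-wise:
  col α: 1·-3 + 1·3 = 0
  col β: 0·-3 + 1·0 + 1·0 + 0·1 = 0
  col γ: 0·2 + 1·0 + 1·0 + 0·-1 = 0
  col δ: 1·0 + 1·0 + 0·-2 + 0·2 = 0
  col ε: 1·0 + 0·2 + 1·0 + 0·-3 = 0
  col ζ: 0·2 + 1·0 + 1·0 + 0·-3 = 0

y = (A:0, B:0, C:1, D:0, E:1, F:0, G:0, H:0)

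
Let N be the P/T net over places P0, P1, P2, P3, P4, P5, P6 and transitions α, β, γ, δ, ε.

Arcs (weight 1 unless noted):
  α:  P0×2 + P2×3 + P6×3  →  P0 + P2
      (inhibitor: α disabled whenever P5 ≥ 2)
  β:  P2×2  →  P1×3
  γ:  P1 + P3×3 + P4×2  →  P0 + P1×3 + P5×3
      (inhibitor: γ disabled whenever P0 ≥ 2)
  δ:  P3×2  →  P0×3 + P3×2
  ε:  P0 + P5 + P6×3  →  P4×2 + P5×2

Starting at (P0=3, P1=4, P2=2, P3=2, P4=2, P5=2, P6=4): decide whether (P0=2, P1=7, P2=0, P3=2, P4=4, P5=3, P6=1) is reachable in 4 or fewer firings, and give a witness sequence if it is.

YES — reachable via ⟨β, ε⟩ (2 firings)

step 1: fire β:  (P0=3, P1=4, P2=2, P3=2, P4=2, P5=2, P6=4) → (P0=3, P1=7, P2=0, P3=2, P4=2, P5=2, P6=4)
step 2: fire ε:  (P0=3, P1=7, P2=0, P3=2, P4=2, P5=2, P6=4) → (P0=2, P1=7, P2=0, P3=2, P4=4, P5=3, P6=1)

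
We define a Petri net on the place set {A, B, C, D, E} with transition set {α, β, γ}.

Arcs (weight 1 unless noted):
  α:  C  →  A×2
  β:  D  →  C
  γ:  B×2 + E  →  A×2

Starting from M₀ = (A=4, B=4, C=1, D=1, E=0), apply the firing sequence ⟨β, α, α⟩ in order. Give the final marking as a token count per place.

(A=8, B=4, C=0, D=0, E=0)

step 1: fire β:  (A=4, B=4, C=1, D=1, E=0) → (A=4, B=4, C=2, D=0, E=0)
step 2: fire α:  (A=4, B=4, C=2, D=0, E=0) → (A=6, B=4, C=1, D=0, E=0)
step 3: fire α:  (A=6, B=4, C=1, D=0, E=0) → (A=8, B=4, C=0, D=0, E=0)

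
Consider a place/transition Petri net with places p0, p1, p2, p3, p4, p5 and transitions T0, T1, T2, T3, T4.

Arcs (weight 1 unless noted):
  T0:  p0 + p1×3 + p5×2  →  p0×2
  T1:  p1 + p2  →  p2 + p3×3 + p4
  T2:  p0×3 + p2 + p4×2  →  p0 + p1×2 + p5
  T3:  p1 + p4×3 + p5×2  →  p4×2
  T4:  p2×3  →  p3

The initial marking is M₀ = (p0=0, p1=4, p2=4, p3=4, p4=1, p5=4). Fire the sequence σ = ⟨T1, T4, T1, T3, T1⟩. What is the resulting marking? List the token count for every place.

(p0=0, p1=0, p2=1, p3=14, p4=3, p5=2)

step 1: fire T1:  (p0=0, p1=4, p2=4, p3=4, p4=1, p5=4) → (p0=0, p1=3, p2=4, p3=7, p4=2, p5=4)
step 2: fire T4:  (p0=0, p1=3, p2=4, p3=7, p4=2, p5=4) → (p0=0, p1=3, p2=1, p3=8, p4=2, p5=4)
step 3: fire T1:  (p0=0, p1=3, p2=1, p3=8, p4=2, p5=4) → (p0=0, p1=2, p2=1, p3=11, p4=3, p5=4)
step 4: fire T3:  (p0=0, p1=2, p2=1, p3=11, p4=3, p5=4) → (p0=0, p1=1, p2=1, p3=11, p4=2, p5=2)
step 5: fire T1:  (p0=0, p1=1, p2=1, p3=11, p4=2, p5=2) → (p0=0, p1=0, p2=1, p3=14, p4=3, p5=2)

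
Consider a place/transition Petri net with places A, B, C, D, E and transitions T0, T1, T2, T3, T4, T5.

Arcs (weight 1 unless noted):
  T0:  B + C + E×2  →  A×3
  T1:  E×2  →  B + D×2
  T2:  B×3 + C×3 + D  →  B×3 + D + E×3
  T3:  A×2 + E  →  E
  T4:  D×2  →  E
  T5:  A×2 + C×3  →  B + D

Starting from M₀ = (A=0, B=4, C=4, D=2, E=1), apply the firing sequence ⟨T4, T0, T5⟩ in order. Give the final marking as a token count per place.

step 1: fire T4:  (A=0, B=4, C=4, D=2, E=1) → (A=0, B=4, C=4, D=0, E=2)
step 2: fire T0:  (A=0, B=4, C=4, D=0, E=2) → (A=3, B=3, C=3, D=0, E=0)
step 3: fire T5:  (A=3, B=3, C=3, D=0, E=0) → (A=1, B=4, C=0, D=1, E=0)

(A=1, B=4, C=0, D=1, E=0)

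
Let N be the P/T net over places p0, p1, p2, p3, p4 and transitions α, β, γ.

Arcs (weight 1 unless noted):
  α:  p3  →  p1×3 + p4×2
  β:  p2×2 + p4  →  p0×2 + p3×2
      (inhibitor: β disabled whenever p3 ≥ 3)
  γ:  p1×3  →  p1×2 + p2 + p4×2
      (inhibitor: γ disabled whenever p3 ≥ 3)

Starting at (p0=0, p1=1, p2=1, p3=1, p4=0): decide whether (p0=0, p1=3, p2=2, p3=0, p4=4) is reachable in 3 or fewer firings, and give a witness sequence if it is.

step 1: fire α:  (p0=0, p1=1, p2=1, p3=1, p4=0) → (p0=0, p1=4, p2=1, p3=0, p4=2)
step 2: fire γ:  (p0=0, p1=4, p2=1, p3=0, p4=2) → (p0=0, p1=3, p2=2, p3=0, p4=4)

YES — reachable via ⟨α, γ⟩ (2 firings)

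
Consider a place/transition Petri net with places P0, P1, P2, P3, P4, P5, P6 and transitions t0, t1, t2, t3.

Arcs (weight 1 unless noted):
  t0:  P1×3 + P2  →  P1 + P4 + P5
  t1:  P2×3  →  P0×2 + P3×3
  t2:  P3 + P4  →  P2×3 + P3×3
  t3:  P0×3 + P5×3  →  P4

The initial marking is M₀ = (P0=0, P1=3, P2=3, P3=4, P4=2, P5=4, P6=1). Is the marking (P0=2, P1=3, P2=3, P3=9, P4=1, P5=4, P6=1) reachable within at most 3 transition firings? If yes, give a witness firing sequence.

YES — reachable via ⟨t1, t2⟩ (2 firings)

step 1: fire t1:  (P0=0, P1=3, P2=3, P3=4, P4=2, P5=4, P6=1) → (P0=2, P1=3, P2=0, P3=7, P4=2, P5=4, P6=1)
step 2: fire t2:  (P0=2, P1=3, P2=0, P3=7, P4=2, P5=4, P6=1) → (P0=2, P1=3, P2=3, P3=9, P4=1, P5=4, P6=1)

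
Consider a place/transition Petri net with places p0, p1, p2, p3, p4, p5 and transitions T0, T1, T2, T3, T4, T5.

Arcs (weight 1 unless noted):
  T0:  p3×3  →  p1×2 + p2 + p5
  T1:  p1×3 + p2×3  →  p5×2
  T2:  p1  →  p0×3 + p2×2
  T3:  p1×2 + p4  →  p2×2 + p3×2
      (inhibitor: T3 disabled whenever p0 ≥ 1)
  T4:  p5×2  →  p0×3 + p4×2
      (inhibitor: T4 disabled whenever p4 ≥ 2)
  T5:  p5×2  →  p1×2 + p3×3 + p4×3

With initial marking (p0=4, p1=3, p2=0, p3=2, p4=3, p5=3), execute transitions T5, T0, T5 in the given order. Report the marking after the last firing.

(p0=4, p1=9, p2=1, p3=5, p4=9, p5=0)

step 1: fire T5:  (p0=4, p1=3, p2=0, p3=2, p4=3, p5=3) → (p0=4, p1=5, p2=0, p3=5, p4=6, p5=1)
step 2: fire T0:  (p0=4, p1=5, p2=0, p3=5, p4=6, p5=1) → (p0=4, p1=7, p2=1, p3=2, p4=6, p5=2)
step 3: fire T5:  (p0=4, p1=7, p2=1, p3=2, p4=6, p5=2) → (p0=4, p1=9, p2=1, p3=5, p4=9, p5=0)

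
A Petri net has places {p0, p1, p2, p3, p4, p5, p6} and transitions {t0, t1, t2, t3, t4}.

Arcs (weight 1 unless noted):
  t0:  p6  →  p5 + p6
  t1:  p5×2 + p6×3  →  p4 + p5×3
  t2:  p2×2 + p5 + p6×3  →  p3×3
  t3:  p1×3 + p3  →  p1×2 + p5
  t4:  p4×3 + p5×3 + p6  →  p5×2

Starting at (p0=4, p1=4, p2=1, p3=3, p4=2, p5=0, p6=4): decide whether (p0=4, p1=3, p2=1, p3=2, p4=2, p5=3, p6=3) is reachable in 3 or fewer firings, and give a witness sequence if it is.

NO — not reachable within 3 firings

depth 0: 1 marking
depth 1: 3 markings reached so far
depth 2: 6 markings reached so far
depth 3: 12 markings reached so far
target is not among the 12 markings reachable within 3 steps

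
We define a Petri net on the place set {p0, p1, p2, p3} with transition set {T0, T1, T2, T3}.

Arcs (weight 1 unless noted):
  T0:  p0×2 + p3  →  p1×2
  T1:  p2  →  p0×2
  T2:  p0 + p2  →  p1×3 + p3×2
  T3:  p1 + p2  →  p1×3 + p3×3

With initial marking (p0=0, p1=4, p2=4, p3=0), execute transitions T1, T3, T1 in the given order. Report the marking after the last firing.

step 1: fire T1:  (p0=0, p1=4, p2=4, p3=0) → (p0=2, p1=4, p2=3, p3=0)
step 2: fire T3:  (p0=2, p1=4, p2=3, p3=0) → (p0=2, p1=6, p2=2, p3=3)
step 3: fire T1:  (p0=2, p1=6, p2=2, p3=3) → (p0=4, p1=6, p2=1, p3=3)

(p0=4, p1=6, p2=1, p3=3)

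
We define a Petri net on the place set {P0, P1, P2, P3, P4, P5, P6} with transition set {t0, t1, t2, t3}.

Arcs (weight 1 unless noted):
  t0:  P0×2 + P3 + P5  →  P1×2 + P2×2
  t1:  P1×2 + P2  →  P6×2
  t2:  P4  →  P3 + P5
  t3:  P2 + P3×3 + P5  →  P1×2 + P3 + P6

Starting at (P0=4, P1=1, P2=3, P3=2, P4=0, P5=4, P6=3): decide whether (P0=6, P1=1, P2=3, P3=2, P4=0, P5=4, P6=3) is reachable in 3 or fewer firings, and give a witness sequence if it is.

NO — not reachable within 3 firings

depth 0: 1 marking
depth 1: 2 markings reached so far
depth 2: 4 markings reached so far
depth 3: 5 markings reached so far
target is not among the 5 markings reachable within 3 steps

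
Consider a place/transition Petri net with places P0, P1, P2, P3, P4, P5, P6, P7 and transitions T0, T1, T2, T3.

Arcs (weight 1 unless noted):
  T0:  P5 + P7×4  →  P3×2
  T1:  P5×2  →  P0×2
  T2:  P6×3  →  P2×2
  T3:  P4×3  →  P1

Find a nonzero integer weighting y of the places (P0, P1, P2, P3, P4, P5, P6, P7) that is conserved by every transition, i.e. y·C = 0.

y = (P0:0, P1:3, P2:0, P3:0, P4:1, P5:0, P6:0, P7:0)

Incidence matrix C (rows=places, cols=transitions):
       T0   T1   T2   T3
   P0   0    2    0    0
   P1   0    0    0    1
   P2   0    0    2    0
   P3   2    0    0    0
   P4   0    0    0   -3
   P5  -1   -2    0    0
   P6   0    0   -3    0
   P7  -4    0    0    0

Candidate y = [0, 3, 0, 0, 1, 0, 0, 0]; check y·C column-wise:
  col T0: 3·0 + 0·2 + 1·0 + 0·-1 + 0·-4 = 0
  col T1: 0·2 + 3·0 + 1·0 + 0·-2 = 0
  col T2: 3·0 + 0·2 + 1·0 + 0·-3 = 0
  col T3: 3·1 + 1·-3 = 0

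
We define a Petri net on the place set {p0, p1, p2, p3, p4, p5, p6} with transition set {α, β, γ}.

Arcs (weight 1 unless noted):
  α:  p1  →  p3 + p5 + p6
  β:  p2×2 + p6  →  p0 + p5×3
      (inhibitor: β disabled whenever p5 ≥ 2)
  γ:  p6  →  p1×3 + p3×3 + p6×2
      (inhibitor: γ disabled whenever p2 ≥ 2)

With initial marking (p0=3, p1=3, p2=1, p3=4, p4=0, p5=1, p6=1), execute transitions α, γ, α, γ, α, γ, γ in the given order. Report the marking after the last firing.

step 1: fire α:  (p0=3, p1=3, p2=1, p3=4, p4=0, p5=1, p6=1) → (p0=3, p1=2, p2=1, p3=5, p4=0, p5=2, p6=2)
step 2: fire γ:  (p0=3, p1=2, p2=1, p3=5, p4=0, p5=2, p6=2) → (p0=3, p1=5, p2=1, p3=8, p4=0, p5=2, p6=3)
step 3: fire α:  (p0=3, p1=5, p2=1, p3=8, p4=0, p5=2, p6=3) → (p0=3, p1=4, p2=1, p3=9, p4=0, p5=3, p6=4)
step 4: fire γ:  (p0=3, p1=4, p2=1, p3=9, p4=0, p5=3, p6=4) → (p0=3, p1=7, p2=1, p3=12, p4=0, p5=3, p6=5)
step 5: fire α:  (p0=3, p1=7, p2=1, p3=12, p4=0, p5=3, p6=5) → (p0=3, p1=6, p2=1, p3=13, p4=0, p5=4, p6=6)
step 6: fire γ:  (p0=3, p1=6, p2=1, p3=13, p4=0, p5=4, p6=6) → (p0=3, p1=9, p2=1, p3=16, p4=0, p5=4, p6=7)
step 7: fire γ:  (p0=3, p1=9, p2=1, p3=16, p4=0, p5=4, p6=7) → (p0=3, p1=12, p2=1, p3=19, p4=0, p5=4, p6=8)

(p0=3, p1=12, p2=1, p3=19, p4=0, p5=4, p6=8)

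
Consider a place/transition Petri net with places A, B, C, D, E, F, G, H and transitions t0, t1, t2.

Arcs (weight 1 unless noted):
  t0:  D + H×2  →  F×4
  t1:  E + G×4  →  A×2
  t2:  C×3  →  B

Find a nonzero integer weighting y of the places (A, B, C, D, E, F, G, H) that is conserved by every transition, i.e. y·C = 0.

Incidence matrix C (rows=places, cols=transitions):
       t0   t1   t2
    A   0    2    0
    B   0    0    1
    C   0    0   -3
    D  -1    0    0
    E   0   -1    0
    F   4    0    0
    G   0   -4    0
    H  -2    0    0

Candidate y = [0, 3, 1, 0, 0, 0, 0, 0]; check y·C column-wise:
  col t0: 3·0 + 1·0 + 0·-1 + 0·4 + 0·-2 = 0
  col t1: 0·2 + 3·0 + 1·0 + 0·-1 + 0·-4 = 0
  col t2: 3·1 + 1·-3 = 0

y = (A:0, B:3, C:1, D:0, E:0, F:0, G:0, H:0)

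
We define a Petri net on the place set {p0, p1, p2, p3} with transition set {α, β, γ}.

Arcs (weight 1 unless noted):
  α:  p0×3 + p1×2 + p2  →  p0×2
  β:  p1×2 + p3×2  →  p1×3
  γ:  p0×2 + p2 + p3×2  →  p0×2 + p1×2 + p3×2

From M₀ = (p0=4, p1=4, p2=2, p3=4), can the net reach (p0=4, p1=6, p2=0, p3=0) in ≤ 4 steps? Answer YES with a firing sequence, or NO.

depth 0: 1 marking
depth 1: 4 markings reached so far
depth 2: 10 markings reached so far
depth 3: 15 markings reached so far
depth 4: 18 markings reached so far
target is not among the 18 markings reachable within 4 steps

NO — not reachable within 4 firings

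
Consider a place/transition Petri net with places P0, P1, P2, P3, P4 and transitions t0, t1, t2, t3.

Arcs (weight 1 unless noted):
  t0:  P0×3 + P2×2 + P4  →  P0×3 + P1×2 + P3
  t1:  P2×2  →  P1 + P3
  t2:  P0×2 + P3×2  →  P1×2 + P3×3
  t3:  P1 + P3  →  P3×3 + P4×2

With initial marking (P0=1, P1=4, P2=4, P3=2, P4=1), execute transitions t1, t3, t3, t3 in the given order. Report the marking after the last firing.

(P0=1, P1=2, P2=2, P3=9, P4=7)

step 1: fire t1:  (P0=1, P1=4, P2=4, P3=2, P4=1) → (P0=1, P1=5, P2=2, P3=3, P4=1)
step 2: fire t3:  (P0=1, P1=5, P2=2, P3=3, P4=1) → (P0=1, P1=4, P2=2, P3=5, P4=3)
step 3: fire t3:  (P0=1, P1=4, P2=2, P3=5, P4=3) → (P0=1, P1=3, P2=2, P3=7, P4=5)
step 4: fire t3:  (P0=1, P1=3, P2=2, P3=7, P4=5) → (P0=1, P1=2, P2=2, P3=9, P4=7)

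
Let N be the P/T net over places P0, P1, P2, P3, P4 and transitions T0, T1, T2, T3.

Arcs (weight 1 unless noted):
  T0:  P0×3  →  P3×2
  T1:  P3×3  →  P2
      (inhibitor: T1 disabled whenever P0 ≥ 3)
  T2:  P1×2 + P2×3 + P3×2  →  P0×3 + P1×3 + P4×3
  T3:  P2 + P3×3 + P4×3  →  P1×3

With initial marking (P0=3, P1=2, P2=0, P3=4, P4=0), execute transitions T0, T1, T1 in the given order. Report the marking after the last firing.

step 1: fire T0:  (P0=3, P1=2, P2=0, P3=4, P4=0) → (P0=0, P1=2, P2=0, P3=6, P4=0)
step 2: fire T1:  (P0=0, P1=2, P2=0, P3=6, P4=0) → (P0=0, P1=2, P2=1, P3=3, P4=0)
step 3: fire T1:  (P0=0, P1=2, P2=1, P3=3, P4=0) → (P0=0, P1=2, P2=2, P3=0, P4=0)

(P0=0, P1=2, P2=2, P3=0, P4=0)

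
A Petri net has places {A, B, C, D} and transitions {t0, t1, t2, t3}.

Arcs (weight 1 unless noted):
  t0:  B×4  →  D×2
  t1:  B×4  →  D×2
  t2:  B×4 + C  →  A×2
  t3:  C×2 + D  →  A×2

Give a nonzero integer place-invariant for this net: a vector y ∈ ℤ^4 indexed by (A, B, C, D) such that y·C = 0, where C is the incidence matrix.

y = (A:3, B:1, C:2, D:2)

Incidence matrix C (rows=places, cols=transitions):
       t0   t1   t2   t3
    A   0    0    2    2
    B  -4   -4   -4    0
    C   0    0   -1   -2
    D   2    2    0   -1

Candidate y = [3, 1, 2, 2]; check y·C column-wise:
  col t0: 3·0 + 1·-4 + 2·0 + 2·2 = 0
  col t1: 3·0 + 1·-4 + 2·0 + 2·2 = 0
  col t2: 3·2 + 1·-4 + 2·-1 + 2·0 = 0
  col t3: 3·2 + 1·0 + 2·-2 + 2·-1 = 0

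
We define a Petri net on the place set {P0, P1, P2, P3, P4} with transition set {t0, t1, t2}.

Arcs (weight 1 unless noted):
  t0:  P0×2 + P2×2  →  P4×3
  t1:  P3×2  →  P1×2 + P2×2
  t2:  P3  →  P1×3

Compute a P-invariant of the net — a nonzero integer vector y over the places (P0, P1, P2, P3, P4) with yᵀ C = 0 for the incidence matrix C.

y = (P0:2, P1:-1, P2:-2, P3:-3, P4:0)

Incidence matrix C (rows=places, cols=transitions):
       t0   t1   t2
   P0  -2    0    0
   P1   0    2    3
   P2  -2    2    0
   P3   0   -2   -1
   P4   3    0    0

Candidate y = [2, -1, -2, -3, 0]; check y·C column-wise:
  col t0: 2·-2 + -1·0 + -2·-2 + -3·0 + 0·3 = 0
  col t1: 2·0 + -1·2 + -2·2 + -3·-2 = 0
  col t2: 2·0 + -1·3 + -2·0 + -3·-1 = 0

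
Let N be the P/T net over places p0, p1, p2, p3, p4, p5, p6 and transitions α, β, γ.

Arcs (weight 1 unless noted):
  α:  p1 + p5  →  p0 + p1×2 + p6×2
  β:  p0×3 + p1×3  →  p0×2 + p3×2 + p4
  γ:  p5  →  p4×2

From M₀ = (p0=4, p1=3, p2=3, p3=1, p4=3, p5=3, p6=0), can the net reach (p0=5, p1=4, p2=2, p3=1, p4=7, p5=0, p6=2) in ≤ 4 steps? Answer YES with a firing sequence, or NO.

NO — not reachable within 4 firings

depth 0: 1 marking
depth 1: 4 markings reached so far
depth 2: 9 markings reached so far
depth 3: 16 markings reached so far
depth 4: 20 markings reached so far
target is not among the 20 markings reachable within 4 steps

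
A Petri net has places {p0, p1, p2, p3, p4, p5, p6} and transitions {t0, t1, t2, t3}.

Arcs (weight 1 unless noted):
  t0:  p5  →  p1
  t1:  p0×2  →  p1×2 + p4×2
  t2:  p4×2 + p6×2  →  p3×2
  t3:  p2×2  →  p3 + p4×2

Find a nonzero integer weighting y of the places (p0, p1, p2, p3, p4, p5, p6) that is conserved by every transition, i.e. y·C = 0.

Incidence matrix C (rows=places, cols=transitions):
       t0   t1   t2   t3
   p0   0   -2    0    0
   p1   1    2    0    0
   p2   0    0    0   -2
   p3   0    0    2    1
   p4   0    2   -2    2
   p5  -1    0    0    0
   p6   0    0   -2    0

Candidate y = [2, 0, 3, 2, 2, 0, 0]; check y·C column-wise:
  col t0: 2·0 + 0·1 + 3·0 + 2·0 + 2·0 + 0·-1 = 0
  col t1: 2·-2 + 0·2 + 3·0 + 2·0 + 2·2 = 0
  col t2: 2·0 + 3·0 + 2·2 + 2·-2 + 0·-2 = 0
  col t3: 2·0 + 3·-2 + 2·1 + 2·2 = 0

y = (p0:2, p1:0, p2:3, p3:2, p4:2, p5:0, p6:0)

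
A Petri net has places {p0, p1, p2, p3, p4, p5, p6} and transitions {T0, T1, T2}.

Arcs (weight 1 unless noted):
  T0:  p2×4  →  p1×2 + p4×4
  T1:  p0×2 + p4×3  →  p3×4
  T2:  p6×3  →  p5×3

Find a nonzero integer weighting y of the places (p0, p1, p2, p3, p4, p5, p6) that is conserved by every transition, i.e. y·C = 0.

y = (p0:0, p1:2, p2:1, p3:0, p4:0, p5:0, p6:0)

Incidence matrix C (rows=places, cols=transitions):
       T0   T1   T2
   p0   0   -2    0
   p1   2    0    0
   p2  -4    0    0
   p3   0    4    0
   p4   4   -3    0
   p5   0    0    3
   p6   0    0   -3

Candidate y = [0, 2, 1, 0, 0, 0, 0]; check y·C column-wise:
  col T0: 2·2 + 1·-4 + 0·4 = 0
  col T1: 0·-2 + 2·0 + 1·0 + 0·4 + 0·-3 = 0
  col T2: 2·0 + 1·0 + 0·3 + 0·-3 = 0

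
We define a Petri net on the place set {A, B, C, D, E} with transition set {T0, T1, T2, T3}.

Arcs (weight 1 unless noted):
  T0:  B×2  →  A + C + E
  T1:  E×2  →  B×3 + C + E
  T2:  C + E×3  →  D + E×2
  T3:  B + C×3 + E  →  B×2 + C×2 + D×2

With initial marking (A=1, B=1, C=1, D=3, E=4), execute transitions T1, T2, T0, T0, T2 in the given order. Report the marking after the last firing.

(A=3, B=0, C=2, D=5, E=3)

step 1: fire T1:  (A=1, B=1, C=1, D=3, E=4) → (A=1, B=4, C=2, D=3, E=3)
step 2: fire T2:  (A=1, B=4, C=2, D=3, E=3) → (A=1, B=4, C=1, D=4, E=2)
step 3: fire T0:  (A=1, B=4, C=1, D=4, E=2) → (A=2, B=2, C=2, D=4, E=3)
step 4: fire T0:  (A=2, B=2, C=2, D=4, E=3) → (A=3, B=0, C=3, D=4, E=4)
step 5: fire T2:  (A=3, B=0, C=3, D=4, E=4) → (A=3, B=0, C=2, D=5, E=3)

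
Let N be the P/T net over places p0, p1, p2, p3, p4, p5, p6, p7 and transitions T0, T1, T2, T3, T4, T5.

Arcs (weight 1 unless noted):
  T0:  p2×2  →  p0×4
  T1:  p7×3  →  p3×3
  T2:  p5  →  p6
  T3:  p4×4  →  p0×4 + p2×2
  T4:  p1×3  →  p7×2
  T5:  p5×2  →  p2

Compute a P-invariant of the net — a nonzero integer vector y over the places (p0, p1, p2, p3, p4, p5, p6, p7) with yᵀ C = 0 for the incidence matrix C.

y = (p0:1, p1:0, p2:2, p3:0, p4:2, p5:1, p6:1, p7:0)

Incidence matrix C (rows=places, cols=transitions):
       T0   T1   T2   T3   T4   T5
   p0   4    0    0    4    0    0
   p1   0    0    0    0   -3    0
   p2  -2    0    0    2    0    1
   p3   0    3    0    0    0    0
   p4   0    0    0   -4    0    0
   p5   0    0   -1    0    0   -2
   p6   0    0    1    0    0    0
   p7   0   -3    0    0    2    0

Candidate y = [1, 0, 2, 0, 2, 1, 1, 0]; check y·C column-wise:
  col T0: 1·4 + 2·-2 + 2·0 + 1·0 + 1·0 = 0
  col T1: 1·0 + 2·0 + 0·3 + 2·0 + 1·0 + 1·0 + 0·-3 = 0
  col T2: 1·0 + 2·0 + 2·0 + 1·-1 + 1·1 = 0
  col T3: 1·4 + 2·2 + 2·-4 + 1·0 + 1·0 = 0
  col T4: 1·0 + 0·-3 + 2·0 + 2·0 + 1·0 + 1·0 + 0·2 = 0
  col T5: 1·0 + 2·1 + 2·0 + 1·-2 + 1·0 = 0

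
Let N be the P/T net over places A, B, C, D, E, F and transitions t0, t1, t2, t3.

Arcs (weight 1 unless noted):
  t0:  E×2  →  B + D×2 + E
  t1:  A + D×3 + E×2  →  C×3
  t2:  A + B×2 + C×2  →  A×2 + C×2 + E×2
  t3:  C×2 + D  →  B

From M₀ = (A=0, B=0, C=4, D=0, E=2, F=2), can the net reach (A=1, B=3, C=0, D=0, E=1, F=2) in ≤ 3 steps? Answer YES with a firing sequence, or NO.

NO — not reachable within 3 firings

depth 0: 1 marking
depth 1: 2 markings reached so far
depth 2: 3 markings reached so far
depth 3: 4 markings reached so far
target is not among the 4 markings reachable within 3 steps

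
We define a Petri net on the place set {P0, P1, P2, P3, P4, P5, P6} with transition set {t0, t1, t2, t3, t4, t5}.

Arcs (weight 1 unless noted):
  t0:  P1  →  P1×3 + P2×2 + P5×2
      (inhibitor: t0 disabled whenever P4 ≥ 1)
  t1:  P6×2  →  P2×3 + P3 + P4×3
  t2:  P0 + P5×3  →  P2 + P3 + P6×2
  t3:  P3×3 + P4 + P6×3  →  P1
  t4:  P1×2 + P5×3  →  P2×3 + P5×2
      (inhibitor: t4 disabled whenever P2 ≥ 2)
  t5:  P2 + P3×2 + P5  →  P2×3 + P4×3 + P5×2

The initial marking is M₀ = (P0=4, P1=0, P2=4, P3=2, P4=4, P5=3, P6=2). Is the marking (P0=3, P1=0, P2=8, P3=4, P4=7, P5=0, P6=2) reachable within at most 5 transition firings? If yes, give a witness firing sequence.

step 1: fire t1:  (P0=4, P1=0, P2=4, P3=2, P4=4, P5=3, P6=2) → (P0=4, P1=0, P2=7, P3=3, P4=7, P5=3, P6=0)
step 2: fire t2:  (P0=4, P1=0, P2=7, P3=3, P4=7, P5=3, P6=0) → (P0=3, P1=0, P2=8, P3=4, P4=7, P5=0, P6=2)

YES — reachable via ⟨t1, t2⟩ (2 firings)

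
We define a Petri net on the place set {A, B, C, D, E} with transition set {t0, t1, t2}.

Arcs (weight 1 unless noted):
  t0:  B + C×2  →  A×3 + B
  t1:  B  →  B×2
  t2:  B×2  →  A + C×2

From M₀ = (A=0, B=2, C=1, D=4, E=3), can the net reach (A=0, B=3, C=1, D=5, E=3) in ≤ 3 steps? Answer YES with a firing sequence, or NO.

NO — not reachable within 3 firings

depth 0: 1 marking
depth 1: 3 markings reached so far
depth 2: 5 markings reached so far
depth 3: 8 markings reached so far
target is not among the 8 markings reachable within 3 steps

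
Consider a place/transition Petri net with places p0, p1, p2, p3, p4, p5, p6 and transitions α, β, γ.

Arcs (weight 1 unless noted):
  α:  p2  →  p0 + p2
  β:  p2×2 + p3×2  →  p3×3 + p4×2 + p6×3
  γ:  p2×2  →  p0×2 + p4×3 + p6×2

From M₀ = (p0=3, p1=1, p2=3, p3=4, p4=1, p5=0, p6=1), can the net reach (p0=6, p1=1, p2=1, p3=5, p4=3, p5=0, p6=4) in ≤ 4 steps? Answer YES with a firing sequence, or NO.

YES — reachable via ⟨α, α, α, β⟩ (4 firings)

step 1: fire α:  (p0=3, p1=1, p2=3, p3=4, p4=1, p5=0, p6=1) → (p0=4, p1=1, p2=3, p3=4, p4=1, p5=0, p6=1)
step 2: fire α:  (p0=4, p1=1, p2=3, p3=4, p4=1, p5=0, p6=1) → (p0=5, p1=1, p2=3, p3=4, p4=1, p5=0, p6=1)
step 3: fire α:  (p0=5, p1=1, p2=3, p3=4, p4=1, p5=0, p6=1) → (p0=6, p1=1, p2=3, p3=4, p4=1, p5=0, p6=1)
step 4: fire β:  (p0=6, p1=1, p2=3, p3=4, p4=1, p5=0, p6=1) → (p0=6, p1=1, p2=1, p3=5, p4=3, p5=0, p6=4)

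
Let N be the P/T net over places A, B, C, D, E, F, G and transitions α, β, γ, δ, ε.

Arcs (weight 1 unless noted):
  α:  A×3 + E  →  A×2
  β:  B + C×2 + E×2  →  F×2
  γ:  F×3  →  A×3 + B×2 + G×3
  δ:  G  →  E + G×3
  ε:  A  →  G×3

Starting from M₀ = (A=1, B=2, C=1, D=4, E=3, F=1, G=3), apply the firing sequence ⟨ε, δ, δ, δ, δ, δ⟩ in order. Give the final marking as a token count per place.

step 1: fire ε:  (A=1, B=2, C=1, D=4, E=3, F=1, G=3) → (A=0, B=2, C=1, D=4, E=3, F=1, G=6)
step 2: fire δ:  (A=0, B=2, C=1, D=4, E=3, F=1, G=6) → (A=0, B=2, C=1, D=4, E=4, F=1, G=8)
step 3: fire δ:  (A=0, B=2, C=1, D=4, E=4, F=1, G=8) → (A=0, B=2, C=1, D=4, E=5, F=1, G=10)
step 4: fire δ:  (A=0, B=2, C=1, D=4, E=5, F=1, G=10) → (A=0, B=2, C=1, D=4, E=6, F=1, G=12)
step 5: fire δ:  (A=0, B=2, C=1, D=4, E=6, F=1, G=12) → (A=0, B=2, C=1, D=4, E=7, F=1, G=14)
step 6: fire δ:  (A=0, B=2, C=1, D=4, E=7, F=1, G=14) → (A=0, B=2, C=1, D=4, E=8, F=1, G=16)

(A=0, B=2, C=1, D=4, E=8, F=1, G=16)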